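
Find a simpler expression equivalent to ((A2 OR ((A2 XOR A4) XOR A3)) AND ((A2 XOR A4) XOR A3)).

By absorption (E AND (E OR v) = E):
= ((A2 XOR A4) XOR A3)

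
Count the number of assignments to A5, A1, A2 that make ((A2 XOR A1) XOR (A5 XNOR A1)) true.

Satisfying assignments: (0,0,0), (0,1,0), (1,0,1), (1,1,1)
Count: 4 out of 8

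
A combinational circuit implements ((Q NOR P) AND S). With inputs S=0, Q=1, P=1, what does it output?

Substituting: ((1 NOR 1) AND 0)
= 0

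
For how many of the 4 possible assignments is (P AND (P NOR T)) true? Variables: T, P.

No assignment satisfies the expression.
Count: 0 out of 4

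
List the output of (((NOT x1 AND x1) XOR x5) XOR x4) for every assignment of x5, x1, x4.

x5 | x1 | x4 | Output
---------------------
0 | 0 | 0 | 0
0 | 0 | 1 | 1
0 | 1 | 0 | 0
0 | 1 | 1 | 1
1 | 0 | 0 | 1
1 | 0 | 1 | 0
1 | 1 | 0 | 1
1 | 1 | 1 | 0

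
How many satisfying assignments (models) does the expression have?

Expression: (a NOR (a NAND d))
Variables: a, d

No assignment satisfies the expression.
Count: 0 out of 4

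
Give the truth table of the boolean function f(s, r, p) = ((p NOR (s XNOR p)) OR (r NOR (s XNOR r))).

s | r | p | Output
------------------
0 | 0 | 0 | 0
0 | 0 | 1 | 0
0 | 1 | 0 | 0
0 | 1 | 1 | 0
1 | 0 | 0 | 1
1 | 0 | 1 | 1
1 | 1 | 0 | 1
1 | 1 | 1 | 0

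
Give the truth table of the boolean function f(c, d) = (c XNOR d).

c | d | Output
--------------
0 | 0 | 1
0 | 1 | 0
1 | 0 | 0
1 | 1 | 1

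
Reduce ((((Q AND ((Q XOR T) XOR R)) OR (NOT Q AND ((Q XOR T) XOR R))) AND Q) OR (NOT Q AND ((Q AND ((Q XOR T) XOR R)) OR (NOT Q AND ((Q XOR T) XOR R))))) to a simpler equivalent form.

By distribution ((E AND v) OR (E AND NOT v) = E) then distribution ((E AND v) OR (E AND NOT v) = E):
= ((Q XOR T) XOR R)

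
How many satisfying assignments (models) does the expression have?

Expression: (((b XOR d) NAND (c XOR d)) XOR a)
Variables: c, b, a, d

Satisfying assignments: (0,0,0,0), (0,0,1,1), (0,1,0,0), (0,1,0,1), (1,0,0,0), (1,0,0,1), (1,1,0,1), (1,1,1,0)
Count: 8 out of 16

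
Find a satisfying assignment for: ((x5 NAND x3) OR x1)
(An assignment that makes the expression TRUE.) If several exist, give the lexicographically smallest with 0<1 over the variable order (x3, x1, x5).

x3=0, x1=0, x5=0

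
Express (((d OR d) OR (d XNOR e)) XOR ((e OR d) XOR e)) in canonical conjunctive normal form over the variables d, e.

(d OR NOT e) AND (NOT d OR e)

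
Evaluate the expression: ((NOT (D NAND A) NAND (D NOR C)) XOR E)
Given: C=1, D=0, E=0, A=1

Substituting: ((NOT (0 NAND 1) NAND (0 NOR 1)) XOR 0)
= 1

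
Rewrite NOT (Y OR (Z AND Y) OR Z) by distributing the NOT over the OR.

NOT Y AND NOT (Z AND Y) AND NOT Z
De Morgan's: NOT(OR of terms) = AND of negations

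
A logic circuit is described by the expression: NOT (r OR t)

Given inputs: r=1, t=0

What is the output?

Substituting: NOT (1 OR 0)
= 0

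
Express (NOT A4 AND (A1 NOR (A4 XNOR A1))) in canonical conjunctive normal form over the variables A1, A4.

(A1 OR A4) AND (A1 OR NOT A4) AND (NOT A1 OR A4) AND (NOT A1 OR NOT A4)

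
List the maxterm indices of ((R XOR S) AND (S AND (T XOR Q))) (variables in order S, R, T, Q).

ΠM(0, 1, 2, 3, 4, 5, 6, 7, 8, 11, 12, 13, 14, 15) = (S OR R OR T OR Q) AND (S OR R OR T OR NOT Q) AND (S OR R OR NOT T OR Q) AND (S OR R OR NOT T OR NOT Q) AND (S OR NOT R OR T OR Q) AND (S OR NOT R OR T OR NOT Q) AND (S OR NOT R OR NOT T OR Q) AND (S OR NOT R OR NOT T OR NOT Q) AND (NOT S OR R OR T OR Q) AND (NOT S OR R OR NOT T OR NOT Q) AND (NOT S OR NOT R OR T OR Q) AND (NOT S OR NOT R OR T OR NOT Q) AND (NOT S OR NOT R OR NOT T OR Q) AND (NOT S OR NOT R OR NOT T OR NOT Q)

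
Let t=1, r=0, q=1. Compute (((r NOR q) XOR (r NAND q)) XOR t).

Substituting: (((0 NOR 1) XOR (0 NAND 1)) XOR 1)
= 0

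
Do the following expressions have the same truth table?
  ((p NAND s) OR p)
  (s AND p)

No. Counterexample: with s=0, p=0, Expression 1 = 1 but Expression 2 = 0.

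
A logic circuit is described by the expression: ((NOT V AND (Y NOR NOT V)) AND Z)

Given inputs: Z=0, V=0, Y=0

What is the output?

Substituting: ((NOT 0 AND (0 NOR NOT 0)) AND 0)
= 0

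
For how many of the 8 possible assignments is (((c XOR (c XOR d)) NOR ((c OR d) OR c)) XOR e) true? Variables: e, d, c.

Satisfying assignments: (0,0,0), (1,0,1), (1,1,0), (1,1,1)
Count: 4 out of 8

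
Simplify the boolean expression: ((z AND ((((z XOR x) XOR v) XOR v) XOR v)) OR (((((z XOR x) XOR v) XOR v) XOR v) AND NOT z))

By distribution ((E AND v) OR (E AND NOT v) = E) then XOR self-cancellation ((E XOR v) XOR v = E):
= ((z XOR x) XOR v)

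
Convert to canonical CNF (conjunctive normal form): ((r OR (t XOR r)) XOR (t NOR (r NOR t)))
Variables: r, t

(r OR t) AND (NOT r OR t)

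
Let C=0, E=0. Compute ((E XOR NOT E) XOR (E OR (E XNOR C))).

Substituting: ((0 XOR NOT 0) XOR (0 OR (0 XNOR 0)))
= 0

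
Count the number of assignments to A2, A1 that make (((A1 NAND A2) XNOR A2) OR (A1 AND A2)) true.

Satisfying assignments: (1,0), (1,1)
Count: 2 out of 4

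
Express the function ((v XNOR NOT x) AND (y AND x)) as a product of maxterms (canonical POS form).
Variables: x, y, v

ΠM(0, 1, 2, 3, 4, 5, 7) = (x OR y OR v) AND (x OR y OR NOT v) AND (x OR NOT y OR v) AND (x OR NOT y OR NOT v) AND (NOT x OR y OR v) AND (NOT x OR y OR NOT v) AND (NOT x OR NOT y OR NOT v)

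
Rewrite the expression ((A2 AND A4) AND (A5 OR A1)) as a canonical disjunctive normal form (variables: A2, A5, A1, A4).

(A2 AND NOT A5 AND A1 AND A4) OR (A2 AND A5 AND NOT A1 AND A4) OR (A2 AND A5 AND A1 AND A4)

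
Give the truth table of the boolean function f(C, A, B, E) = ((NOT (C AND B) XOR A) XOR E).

C | A | B | E | Output
----------------------
0 | 0 | 0 | 0 | 1
0 | 0 | 0 | 1 | 0
0 | 0 | 1 | 0 | 1
0 | 0 | 1 | 1 | 0
0 | 1 | 0 | 0 | 0
0 | 1 | 0 | 1 | 1
0 | 1 | 1 | 0 | 0
0 | 1 | 1 | 1 | 1
1 | 0 | 0 | 0 | 1
1 | 0 | 0 | 1 | 0
1 | 0 | 1 | 0 | 0
1 | 0 | 1 | 1 | 1
1 | 1 | 0 | 0 | 0
1 | 1 | 0 | 1 | 1
1 | 1 | 1 | 0 | 1
1 | 1 | 1 | 1 | 0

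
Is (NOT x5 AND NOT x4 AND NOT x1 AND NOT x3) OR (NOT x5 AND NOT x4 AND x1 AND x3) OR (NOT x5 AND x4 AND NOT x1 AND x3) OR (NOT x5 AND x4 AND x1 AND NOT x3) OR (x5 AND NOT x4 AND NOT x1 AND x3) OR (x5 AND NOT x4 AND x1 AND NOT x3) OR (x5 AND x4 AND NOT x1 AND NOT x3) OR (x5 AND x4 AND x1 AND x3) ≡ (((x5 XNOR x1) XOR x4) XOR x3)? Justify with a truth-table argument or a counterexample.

Yes, they are equivalent — the two output columns agree on all 16 assignments:
x5 | x4 | x1 | x3 | Expression 1 | Expression 2
-----------------------------------------------
0 | 0 | 0 | 0 | 1 | 1
0 | 0 | 0 | 1 | 0 | 0
0 | 0 | 1 | 0 | 0 | 0
0 | 0 | 1 | 1 | 1 | 1
0 | 1 | 0 | 0 | 0 | 0
0 | 1 | 0 | 1 | 1 | 1
0 | 1 | 1 | 0 | 1 | 1
0 | 1 | 1 | 1 | 0 | 0
1 | 0 | 0 | 0 | 0 | 0
1 | 0 | 0 | 1 | 1 | 1
1 | 0 | 1 | 0 | 1 | 1
1 | 0 | 1 | 1 | 0 | 0
1 | 1 | 0 | 0 | 1 | 1
1 | 1 | 0 | 1 | 0 | 0
1 | 1 | 1 | 0 | 0 | 0
1 | 1 | 1 | 1 | 1 | 1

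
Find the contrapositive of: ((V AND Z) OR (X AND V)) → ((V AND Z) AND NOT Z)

Contrapositive: NOT ((V AND Z) AND NOT Z) → NOT ((V AND Z) OR (X AND V))
Note: A statement and its contrapositive are logically equivalent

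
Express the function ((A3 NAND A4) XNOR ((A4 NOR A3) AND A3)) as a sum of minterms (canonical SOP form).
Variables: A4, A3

Σm(3) = (A4 AND A3)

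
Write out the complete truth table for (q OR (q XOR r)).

q | r | Output
--------------
0 | 0 | 0
0 | 1 | 1
1 | 0 | 1
1 | 1 | 1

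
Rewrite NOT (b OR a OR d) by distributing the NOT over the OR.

NOT b AND NOT a AND NOT d
De Morgan's: NOT(OR of terms) = AND of negations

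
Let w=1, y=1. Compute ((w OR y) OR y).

Substituting: ((1 OR 1) OR 1)
= 1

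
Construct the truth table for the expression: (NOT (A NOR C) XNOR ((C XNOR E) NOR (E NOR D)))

C | A | E | D | Output
----------------------
0 | 0 | 0 | 0 | 1
0 | 0 | 0 | 1 | 1
0 | 0 | 1 | 0 | 0
0 | 0 | 1 | 1 | 0
0 | 1 | 0 | 0 | 0
0 | 1 | 0 | 1 | 0
0 | 1 | 1 | 0 | 1
0 | 1 | 1 | 1 | 1
1 | 0 | 0 | 0 | 0
1 | 0 | 0 | 1 | 1
1 | 0 | 1 | 0 | 0
1 | 0 | 1 | 1 | 0
1 | 1 | 0 | 0 | 0
1 | 1 | 0 | 1 | 1
1 | 1 | 1 | 0 | 0
1 | 1 | 1 | 1 | 0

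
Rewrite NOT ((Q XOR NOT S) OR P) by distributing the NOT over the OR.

NOT (Q XOR NOT S) AND NOT P
De Morgan's: NOT(OR of terms) = AND of negations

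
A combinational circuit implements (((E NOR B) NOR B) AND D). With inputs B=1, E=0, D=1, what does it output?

Substituting: (((0 NOR 1) NOR 1) AND 1)
= 0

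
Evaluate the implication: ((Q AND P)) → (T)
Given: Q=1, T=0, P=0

Antecedent ((Q AND P)) = 0; consequent (T) = 0.
0 → 0 = 1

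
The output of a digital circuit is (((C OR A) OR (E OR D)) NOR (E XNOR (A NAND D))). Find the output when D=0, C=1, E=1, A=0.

Substituting: (((1 OR 0) OR (1 OR 0)) NOR (1 XNOR (0 NAND 0)))
= 0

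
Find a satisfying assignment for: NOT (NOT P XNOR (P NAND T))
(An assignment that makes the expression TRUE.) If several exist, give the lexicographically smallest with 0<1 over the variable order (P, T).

P=1, T=0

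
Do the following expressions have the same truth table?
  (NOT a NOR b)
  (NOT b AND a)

Yes, they are equivalent — the two output columns agree on all 4 assignments:
b | a | Expression 1 | Expression 2
-----------------------------------
0 | 0 | 0 | 0
0 | 1 | 1 | 1
1 | 0 | 0 | 0
1 | 1 | 0 | 0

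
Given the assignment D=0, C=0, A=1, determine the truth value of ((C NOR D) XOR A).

Substituting: ((0 NOR 0) XOR 1)
= 0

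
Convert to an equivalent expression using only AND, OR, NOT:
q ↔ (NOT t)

(q AND (NOT t)) OR (NOT q AND t)
(Biconditional = both true or both false)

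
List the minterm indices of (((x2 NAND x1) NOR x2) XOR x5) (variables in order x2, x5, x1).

Σm(2, 3, 6, 7) = (NOT x2 AND x5 AND NOT x1) OR (NOT x2 AND x5 AND x1) OR (x2 AND x5 AND NOT x1) OR (x2 AND x5 AND x1)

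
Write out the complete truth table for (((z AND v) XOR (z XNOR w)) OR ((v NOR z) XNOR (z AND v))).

z | w | v | Output
------------------
0 | 0 | 0 | 1
0 | 0 | 1 | 1
0 | 1 | 0 | 0
0 | 1 | 1 | 1
1 | 0 | 0 | 1
1 | 0 | 1 | 1
1 | 1 | 0 | 1
1 | 1 | 1 | 0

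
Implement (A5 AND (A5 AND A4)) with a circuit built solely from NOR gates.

((A5 NOR A5) NOR (((A5 NOR A5) NOR (A4 NOR A4)) NOR ((A5 NOR A5) NOR (A4 NOR A4))))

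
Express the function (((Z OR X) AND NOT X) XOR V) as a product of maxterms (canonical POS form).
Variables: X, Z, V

ΠM(0, 3, 4, 6) = (X OR Z OR V) AND (X OR NOT Z OR NOT V) AND (NOT X OR Z OR V) AND (NOT X OR NOT Z OR V)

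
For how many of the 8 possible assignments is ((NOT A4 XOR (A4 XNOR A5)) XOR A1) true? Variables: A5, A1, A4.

Satisfying assignments: (0,1,0), (0,1,1), (1,0,0), (1,0,1)
Count: 4 out of 8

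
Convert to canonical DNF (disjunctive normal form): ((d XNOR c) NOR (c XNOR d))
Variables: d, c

(NOT d AND c) OR (d AND NOT c)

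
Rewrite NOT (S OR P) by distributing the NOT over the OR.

NOT S AND NOT P
De Morgan's: NOT(OR of terms) = AND of negations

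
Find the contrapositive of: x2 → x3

Contrapositive: NOT x3 → NOT x2
Note: A statement and its contrapositive are logically equivalent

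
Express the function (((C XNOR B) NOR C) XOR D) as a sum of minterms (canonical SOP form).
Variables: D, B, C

Σm(2, 4, 5, 7) = (NOT D AND B AND NOT C) OR (D AND NOT B AND NOT C) OR (D AND NOT B AND C) OR (D AND B AND C)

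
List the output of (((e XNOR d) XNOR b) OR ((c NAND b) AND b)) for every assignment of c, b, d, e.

c | b | d | e | Output
----------------------
0 | 0 | 0 | 0 | 0
0 | 0 | 0 | 1 | 1
0 | 0 | 1 | 0 | 1
0 | 0 | 1 | 1 | 0
0 | 1 | 0 | 0 | 1
0 | 1 | 0 | 1 | 1
0 | 1 | 1 | 0 | 1
0 | 1 | 1 | 1 | 1
1 | 0 | 0 | 0 | 0
1 | 0 | 0 | 1 | 1
1 | 0 | 1 | 0 | 1
1 | 0 | 1 | 1 | 0
1 | 1 | 0 | 0 | 1
1 | 1 | 0 | 1 | 0
1 | 1 | 1 | 0 | 0
1 | 1 | 1 | 1 | 1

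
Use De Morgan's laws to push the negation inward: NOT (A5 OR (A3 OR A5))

NOT A5 AND NOT (A3 OR A5)
De Morgan's: NOT(OR of terms) = AND of negations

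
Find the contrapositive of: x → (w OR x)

Contrapositive: NOT (w OR x) → NOT x
Note: A statement and its contrapositive are logically equivalent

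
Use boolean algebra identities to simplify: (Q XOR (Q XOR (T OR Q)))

By XOR self-cancellation ((E XOR v) XOR v = E):
= (T OR Q)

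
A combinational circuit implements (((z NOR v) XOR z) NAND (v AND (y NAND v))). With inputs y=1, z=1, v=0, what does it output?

Substituting: (((1 NOR 0) XOR 1) NAND (0 AND (1 NAND 0)))
= 1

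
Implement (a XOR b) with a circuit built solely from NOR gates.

((((a NOR b) NOR (a NOR b)) NOR ((a NOR b) NOR (a NOR b))) NOR ((((a NOR a) NOR (b NOR b)) NOR ((a NOR a) NOR (b NOR b))) NOR (((a NOR a) NOR (b NOR b)) NOR ((a NOR a) NOR (b NOR b)))))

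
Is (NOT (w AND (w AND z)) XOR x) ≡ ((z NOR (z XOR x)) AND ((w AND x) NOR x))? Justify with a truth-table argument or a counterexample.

No. Counterexample: with z=1, x=0, w=0, Expression 1 = 1 but Expression 2 = 0.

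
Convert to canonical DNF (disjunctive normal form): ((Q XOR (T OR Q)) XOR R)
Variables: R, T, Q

(NOT R AND T AND NOT Q) OR (R AND NOT T AND NOT Q) OR (R AND NOT T AND Q) OR (R AND T AND Q)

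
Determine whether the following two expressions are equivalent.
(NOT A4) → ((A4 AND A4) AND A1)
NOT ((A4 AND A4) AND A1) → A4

Yes, Contrapositive is always equivalent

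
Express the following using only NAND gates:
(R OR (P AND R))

((R NAND R) NAND (((P NAND R) NAND (P NAND R)) NAND ((P NAND R) NAND (P NAND R))))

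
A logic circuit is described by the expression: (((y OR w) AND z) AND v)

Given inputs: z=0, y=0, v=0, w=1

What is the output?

Substituting: (((0 OR 1) AND 0) AND 0)
= 0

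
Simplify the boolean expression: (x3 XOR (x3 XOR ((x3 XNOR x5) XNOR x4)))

By XOR self-cancellation ((E XOR v) XOR v = E):
= ((x3 XNOR x5) XNOR x4)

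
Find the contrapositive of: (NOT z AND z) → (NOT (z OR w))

Contrapositive: (z OR w) → NOT (NOT z AND z)
Note: A statement and its contrapositive are logically equivalent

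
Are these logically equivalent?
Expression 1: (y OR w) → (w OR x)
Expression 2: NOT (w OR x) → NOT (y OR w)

Yes, Contrapositive is always equivalent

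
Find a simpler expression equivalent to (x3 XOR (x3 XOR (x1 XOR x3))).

By XOR self-cancellation ((E XOR v) XOR v = E):
= (x1 XOR x3)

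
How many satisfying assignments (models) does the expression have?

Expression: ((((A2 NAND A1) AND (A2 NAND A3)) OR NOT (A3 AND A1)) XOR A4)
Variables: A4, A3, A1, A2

Satisfying assignments: (0,0,0,0), (0,0,0,1), (0,0,1,0), (0,0,1,1), (0,1,0,0), (0,1,0,1), (0,1,1,0), (1,1,1,1)
Count: 8 out of 16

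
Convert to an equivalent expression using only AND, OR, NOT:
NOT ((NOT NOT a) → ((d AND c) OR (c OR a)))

(NOT NOT a) AND NOT ((d AND c) OR (c OR a))
(Negated implication: NOT(A → B) = A AND NOT B)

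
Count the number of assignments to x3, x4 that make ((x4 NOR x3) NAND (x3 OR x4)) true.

Satisfying assignments: (0,0), (0,1), (1,0), (1,1)
Count: 4 out of 4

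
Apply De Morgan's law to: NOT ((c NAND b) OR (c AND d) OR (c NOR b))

NOT (c NAND b) AND NOT (c AND d) AND NOT (c NOR b)
De Morgan's: NOT(OR of terms) = AND of negations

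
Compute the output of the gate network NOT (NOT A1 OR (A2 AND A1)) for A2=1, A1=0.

Substituting: NOT (NOT 0 OR (1 AND 0))
= 0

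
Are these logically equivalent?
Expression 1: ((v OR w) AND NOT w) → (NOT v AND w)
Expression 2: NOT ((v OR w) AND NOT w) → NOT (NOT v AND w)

No, Inverse is not equivalent to original (counterexample: v=0, w=1, x=0)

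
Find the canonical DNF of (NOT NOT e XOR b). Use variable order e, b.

(NOT e AND b) OR (e AND NOT b)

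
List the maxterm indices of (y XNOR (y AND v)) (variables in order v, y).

ΠM(1) = (v OR NOT y)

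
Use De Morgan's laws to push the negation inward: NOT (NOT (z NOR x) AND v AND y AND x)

(z NOR x) OR NOT v OR NOT y OR NOT x
De Morgan's: NOT(AND of terms) = OR of negations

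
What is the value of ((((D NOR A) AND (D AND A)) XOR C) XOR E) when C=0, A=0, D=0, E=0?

Substituting: ((((0 NOR 0) AND (0 AND 0)) XOR 0) XOR 0)
= 0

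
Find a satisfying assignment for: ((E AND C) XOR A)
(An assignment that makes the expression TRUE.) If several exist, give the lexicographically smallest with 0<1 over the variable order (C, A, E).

C=0, A=1, E=0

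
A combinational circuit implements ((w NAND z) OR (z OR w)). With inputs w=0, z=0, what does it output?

Substituting: ((0 NAND 0) OR (0 OR 0))
= 1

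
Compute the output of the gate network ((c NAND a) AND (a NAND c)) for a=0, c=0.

Substituting: ((0 NAND 0) AND (0 NAND 0))
= 1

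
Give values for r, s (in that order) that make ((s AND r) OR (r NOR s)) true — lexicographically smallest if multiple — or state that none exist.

r=0, s=0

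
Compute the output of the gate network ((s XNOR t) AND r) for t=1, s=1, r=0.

Substituting: ((1 XNOR 1) AND 0)
= 0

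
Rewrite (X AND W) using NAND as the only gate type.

((X NAND W) NAND (X NAND W))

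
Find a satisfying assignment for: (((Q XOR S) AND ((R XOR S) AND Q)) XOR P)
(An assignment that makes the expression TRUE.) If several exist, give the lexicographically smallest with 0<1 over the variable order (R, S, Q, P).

R=0, S=0, Q=0, P=1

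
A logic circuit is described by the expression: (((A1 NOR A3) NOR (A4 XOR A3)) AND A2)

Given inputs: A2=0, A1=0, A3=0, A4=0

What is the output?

Substituting: (((0 NOR 0) NOR (0 XOR 0)) AND 0)
= 0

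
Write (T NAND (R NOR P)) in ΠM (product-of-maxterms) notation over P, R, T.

ΠM(1) = (P OR R OR NOT T)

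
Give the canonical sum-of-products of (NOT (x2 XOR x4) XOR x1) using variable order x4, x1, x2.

Σm(0, 3, 5, 6) = (NOT x4 AND NOT x1 AND NOT x2) OR (NOT x4 AND x1 AND x2) OR (x4 AND NOT x1 AND x2) OR (x4 AND x1 AND NOT x2)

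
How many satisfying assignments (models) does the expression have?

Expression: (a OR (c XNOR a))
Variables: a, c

Satisfying assignments: (0,0), (1,0), (1,1)
Count: 3 out of 4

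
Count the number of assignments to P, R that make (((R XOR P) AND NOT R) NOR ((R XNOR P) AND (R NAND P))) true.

Satisfying assignments: (0,1), (1,1)
Count: 2 out of 4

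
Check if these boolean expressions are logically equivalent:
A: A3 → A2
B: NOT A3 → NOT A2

No, Inverse is not equivalent to original (counterexample: A3=0, A2=1)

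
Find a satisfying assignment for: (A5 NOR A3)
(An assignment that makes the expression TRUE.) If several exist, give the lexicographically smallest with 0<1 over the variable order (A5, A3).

A5=0, A3=0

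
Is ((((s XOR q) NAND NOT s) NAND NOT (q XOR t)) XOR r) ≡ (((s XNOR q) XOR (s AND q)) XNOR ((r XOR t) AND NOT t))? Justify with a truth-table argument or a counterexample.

No. Counterexample: with s=0, q=0, t=1, r=0, Expression 1 = 1 but Expression 2 = 0.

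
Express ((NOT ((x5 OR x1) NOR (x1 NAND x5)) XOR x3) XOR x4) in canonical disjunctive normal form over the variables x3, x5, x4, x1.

(NOT x3 AND NOT x5 AND NOT x4 AND NOT x1) OR (NOT x3 AND NOT x5 AND NOT x4 AND x1) OR (NOT x3 AND x5 AND NOT x4 AND NOT x1) OR (NOT x3 AND x5 AND NOT x4 AND x1) OR (x3 AND NOT x5 AND x4 AND NOT x1) OR (x3 AND NOT x5 AND x4 AND x1) OR (x3 AND x5 AND x4 AND NOT x1) OR (x3 AND x5 AND x4 AND x1)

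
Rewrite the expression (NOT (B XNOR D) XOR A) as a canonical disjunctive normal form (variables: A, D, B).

(NOT A AND NOT D AND B) OR (NOT A AND D AND NOT B) OR (A AND NOT D AND NOT B) OR (A AND D AND B)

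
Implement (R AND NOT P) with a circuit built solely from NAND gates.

((R NAND (P NAND P)) NAND (R NAND (P NAND P)))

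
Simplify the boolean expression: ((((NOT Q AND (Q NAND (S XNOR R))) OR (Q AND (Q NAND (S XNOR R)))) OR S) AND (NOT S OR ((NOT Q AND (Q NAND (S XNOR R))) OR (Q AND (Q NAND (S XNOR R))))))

By distribution ((E OR v) AND (E OR NOT v) = E) then distribution ((E AND v) OR (E AND NOT v) = E):
= (Q NAND (S XNOR R))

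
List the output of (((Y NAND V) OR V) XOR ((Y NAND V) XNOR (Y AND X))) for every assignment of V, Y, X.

V | Y | X | Output
------------------
0 | 0 | 0 | 1
0 | 0 | 1 | 1
0 | 1 | 0 | 1
0 | 1 | 1 | 0
1 | 0 | 0 | 1
1 | 0 | 1 | 1
1 | 1 | 0 | 0
1 | 1 | 1 | 1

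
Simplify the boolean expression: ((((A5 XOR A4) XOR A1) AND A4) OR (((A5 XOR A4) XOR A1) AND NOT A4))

By distribution ((E AND v) OR (E AND NOT v) = E):
= ((A5 XOR A4) XOR A1)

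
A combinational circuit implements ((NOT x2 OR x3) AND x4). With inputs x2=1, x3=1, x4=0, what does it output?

Substituting: ((NOT 1 OR 1) AND 0)
= 0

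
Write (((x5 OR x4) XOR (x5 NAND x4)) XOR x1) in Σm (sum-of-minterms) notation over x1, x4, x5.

Σm(0, 3, 5, 6) = (NOT x1 AND NOT x4 AND NOT x5) OR (NOT x1 AND x4 AND x5) OR (x1 AND NOT x4 AND x5) OR (x1 AND x4 AND NOT x5)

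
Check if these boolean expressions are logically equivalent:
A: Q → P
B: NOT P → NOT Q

Yes, Contrapositive is always equivalent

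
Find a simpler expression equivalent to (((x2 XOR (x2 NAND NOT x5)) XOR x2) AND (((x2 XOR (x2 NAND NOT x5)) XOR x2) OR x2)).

By absorption (E AND (E OR v) = E) then XOR self-cancellation ((E XOR v) XOR v = E):
= (x2 NAND NOT x5)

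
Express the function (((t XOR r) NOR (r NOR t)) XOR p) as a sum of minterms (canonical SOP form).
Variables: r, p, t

Σm(2, 3, 5, 6) = (NOT r AND p AND NOT t) OR (NOT r AND p AND t) OR (r AND NOT p AND t) OR (r AND p AND NOT t)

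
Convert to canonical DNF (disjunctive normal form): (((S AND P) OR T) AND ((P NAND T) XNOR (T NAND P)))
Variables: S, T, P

(NOT S AND T AND NOT P) OR (NOT S AND T AND P) OR (S AND NOT T AND P) OR (S AND T AND NOT P) OR (S AND T AND P)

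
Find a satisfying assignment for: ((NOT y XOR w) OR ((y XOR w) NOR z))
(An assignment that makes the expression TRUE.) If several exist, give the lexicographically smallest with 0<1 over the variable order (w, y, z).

w=0, y=0, z=0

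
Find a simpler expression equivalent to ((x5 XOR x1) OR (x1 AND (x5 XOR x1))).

By absorption (E OR (E AND v) = E):
= (x5 XOR x1)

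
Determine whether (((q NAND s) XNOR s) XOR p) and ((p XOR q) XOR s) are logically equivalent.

No. Counterexample: with p=0, s=0, q=1, Expression 1 = 0 but Expression 2 = 1.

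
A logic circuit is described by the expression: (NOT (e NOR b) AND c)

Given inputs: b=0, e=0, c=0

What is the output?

Substituting: (NOT (0 NOR 0) AND 0)
= 0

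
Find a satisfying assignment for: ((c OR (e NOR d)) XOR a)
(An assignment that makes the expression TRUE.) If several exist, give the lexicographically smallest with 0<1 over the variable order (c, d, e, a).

c=0, d=0, e=0, a=0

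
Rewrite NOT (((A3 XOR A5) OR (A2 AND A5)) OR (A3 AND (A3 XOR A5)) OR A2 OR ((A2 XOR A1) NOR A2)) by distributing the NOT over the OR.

NOT ((A3 XOR A5) OR (A2 AND A5)) AND NOT (A3 AND (A3 XOR A5)) AND NOT A2 AND NOT ((A2 XOR A1) NOR A2)
De Morgan's: NOT(OR of terms) = AND of negations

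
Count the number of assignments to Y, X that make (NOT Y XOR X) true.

Satisfying assignments: (0,0), (1,1)
Count: 2 out of 4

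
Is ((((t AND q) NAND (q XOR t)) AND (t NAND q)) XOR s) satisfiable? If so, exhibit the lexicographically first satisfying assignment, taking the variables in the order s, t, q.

s=0, t=0, q=0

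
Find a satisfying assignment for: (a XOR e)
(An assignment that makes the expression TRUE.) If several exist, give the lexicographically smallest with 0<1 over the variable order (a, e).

a=0, e=1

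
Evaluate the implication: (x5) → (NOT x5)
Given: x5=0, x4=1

Antecedent (x5) = 0; consequent (NOT x5) = 1.
0 → 1 = 1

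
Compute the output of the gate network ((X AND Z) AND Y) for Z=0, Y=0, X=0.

Substituting: ((0 AND 0) AND 0)
= 0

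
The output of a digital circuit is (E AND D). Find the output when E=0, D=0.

Substituting: (0 AND 0)
= 0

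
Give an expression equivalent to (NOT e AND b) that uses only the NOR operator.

(((e NOR e) NOR (e NOR e)) NOR (b NOR b))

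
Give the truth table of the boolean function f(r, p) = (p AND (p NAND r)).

r | p | Output
--------------
0 | 0 | 0
0 | 1 | 1
1 | 0 | 0
1 | 1 | 0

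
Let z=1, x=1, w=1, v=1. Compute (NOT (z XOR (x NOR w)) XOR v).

Substituting: (NOT (1 XOR (1 NOR 1)) XOR 1)
= 1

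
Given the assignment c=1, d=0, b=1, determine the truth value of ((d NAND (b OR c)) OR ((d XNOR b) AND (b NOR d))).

Substituting: ((0 NAND (1 OR 1)) OR ((0 XNOR 1) AND (1 NOR 0)))
= 1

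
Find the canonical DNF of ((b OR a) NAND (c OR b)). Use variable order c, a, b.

(NOT c AND NOT a AND NOT b) OR (NOT c AND a AND NOT b) OR (c AND NOT a AND NOT b)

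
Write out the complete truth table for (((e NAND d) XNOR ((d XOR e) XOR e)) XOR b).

e | d | b | Output
------------------
0 | 0 | 0 | 0
0 | 0 | 1 | 1
0 | 1 | 0 | 1
0 | 1 | 1 | 0
1 | 0 | 0 | 0
1 | 0 | 1 | 1
1 | 1 | 0 | 0
1 | 1 | 1 | 1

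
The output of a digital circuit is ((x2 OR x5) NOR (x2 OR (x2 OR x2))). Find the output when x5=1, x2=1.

Substituting: ((1 OR 1) NOR (1 OR (1 OR 1)))
= 0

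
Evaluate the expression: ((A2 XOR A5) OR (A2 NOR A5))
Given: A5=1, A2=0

Substituting: ((0 XOR 1) OR (0 NOR 1))
= 1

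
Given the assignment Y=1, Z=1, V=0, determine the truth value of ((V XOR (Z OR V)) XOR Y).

Substituting: ((0 XOR (1 OR 0)) XOR 1)
= 0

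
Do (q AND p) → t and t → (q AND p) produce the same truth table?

No, Converse is not equivalent to original (counterexample: p=0, q=0, t=1)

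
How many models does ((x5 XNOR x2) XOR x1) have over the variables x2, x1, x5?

Satisfying assignments: (0,0,0), (0,1,1), (1,0,1), (1,1,0)
Count: 4 out of 8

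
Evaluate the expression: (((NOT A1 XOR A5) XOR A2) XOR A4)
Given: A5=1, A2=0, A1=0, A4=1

Substituting: (((NOT 0 XOR 1) XOR 0) XOR 1)
= 1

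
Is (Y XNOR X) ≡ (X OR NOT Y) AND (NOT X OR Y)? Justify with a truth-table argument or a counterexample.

Yes, they are equivalent — the two output columns agree on all 4 assignments:
X | Y | Expression 1 | Expression 2
-----------------------------------
0 | 0 | 1 | 1
0 | 1 | 0 | 0
1 | 0 | 0 | 0
1 | 1 | 1 | 1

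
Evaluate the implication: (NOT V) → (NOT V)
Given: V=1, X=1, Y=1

Antecedent (NOT V) = 0; consequent (NOT V) = 0.
0 → 0 = 1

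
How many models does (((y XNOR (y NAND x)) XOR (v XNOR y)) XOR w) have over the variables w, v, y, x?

Satisfying assignments: (0,0,0,0), (0,0,0,1), (0,0,1,0), (0,1,1,1), (1,0,1,1), (1,1,0,0), (1,1,0,1), (1,1,1,0)
Count: 8 out of 16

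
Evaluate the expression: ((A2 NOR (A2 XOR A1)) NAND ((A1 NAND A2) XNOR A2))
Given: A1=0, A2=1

Substituting: ((1 NOR (1 XOR 0)) NAND ((0 NAND 1) XNOR 1))
= 1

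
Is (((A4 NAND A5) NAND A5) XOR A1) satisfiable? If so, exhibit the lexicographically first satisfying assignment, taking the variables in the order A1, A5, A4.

A1=0, A5=0, A4=0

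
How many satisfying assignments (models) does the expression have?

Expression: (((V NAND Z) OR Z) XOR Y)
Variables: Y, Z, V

Satisfying assignments: (0,0,0), (0,0,1), (0,1,0), (0,1,1)
Count: 4 out of 8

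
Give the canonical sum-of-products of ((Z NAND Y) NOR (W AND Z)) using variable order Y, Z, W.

Σm(6) = (Y AND Z AND NOT W)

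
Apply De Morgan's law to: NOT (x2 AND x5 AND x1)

NOT x2 OR NOT x5 OR NOT x1
De Morgan's: NOT(AND of terms) = OR of negations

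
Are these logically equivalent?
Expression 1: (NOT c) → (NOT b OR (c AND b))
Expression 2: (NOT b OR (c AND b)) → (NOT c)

No, Converse is not equivalent to original (counterexample: b=0, d=0, c=1)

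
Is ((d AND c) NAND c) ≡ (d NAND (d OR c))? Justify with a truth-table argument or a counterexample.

No. Counterexample: with d=1, c=0, Expression 1 = 1 but Expression 2 = 0.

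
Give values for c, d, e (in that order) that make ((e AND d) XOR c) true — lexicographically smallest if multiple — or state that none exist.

c=0, d=1, e=1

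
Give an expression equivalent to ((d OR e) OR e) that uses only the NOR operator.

((((d NOR e) NOR (d NOR e)) NOR e) NOR (((d NOR e) NOR (d NOR e)) NOR e))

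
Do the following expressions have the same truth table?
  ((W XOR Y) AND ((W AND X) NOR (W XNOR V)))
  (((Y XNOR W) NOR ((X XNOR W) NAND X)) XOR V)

No. Counterexample: with Y=0, X=0, V=0, W=1, Expression 1 = 1 but Expression 2 = 0.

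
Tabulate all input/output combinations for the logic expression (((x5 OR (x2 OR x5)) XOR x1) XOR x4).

x5 | x1 | x4 | x2 | Output
--------------------------
0 | 0 | 0 | 0 | 0
0 | 0 | 0 | 1 | 1
0 | 0 | 1 | 0 | 1
0 | 0 | 1 | 1 | 0
0 | 1 | 0 | 0 | 1
0 | 1 | 0 | 1 | 0
0 | 1 | 1 | 0 | 0
0 | 1 | 1 | 1 | 1
1 | 0 | 0 | 0 | 1
1 | 0 | 0 | 1 | 1
1 | 0 | 1 | 0 | 0
1 | 0 | 1 | 1 | 0
1 | 1 | 0 | 0 | 0
1 | 1 | 0 | 1 | 0
1 | 1 | 1 | 0 | 1
1 | 1 | 1 | 1 | 1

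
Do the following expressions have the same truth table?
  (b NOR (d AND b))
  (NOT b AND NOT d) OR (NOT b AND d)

Yes, they are equivalent — the two output columns agree on all 4 assignments:
b | d | Expression 1 | Expression 2
-----------------------------------
0 | 0 | 1 | 1
0 | 1 | 1 | 1
1 | 0 | 0 | 0
1 | 1 | 0 | 0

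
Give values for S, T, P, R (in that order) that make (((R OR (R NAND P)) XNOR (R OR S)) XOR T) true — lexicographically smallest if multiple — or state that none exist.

S=0, T=0, P=0, R=1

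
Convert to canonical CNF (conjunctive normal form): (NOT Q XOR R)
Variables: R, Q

(R OR NOT Q) AND (NOT R OR Q)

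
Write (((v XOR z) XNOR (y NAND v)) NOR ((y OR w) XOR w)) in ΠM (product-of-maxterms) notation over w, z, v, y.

ΠM(1, 2, 3, 4, 5, 7, 10, 12, 13, 15) = (w OR z OR v OR NOT y) AND (w OR z OR NOT v OR y) AND (w OR z OR NOT v OR NOT y) AND (w OR NOT z OR v OR y) AND (w OR NOT z OR v OR NOT y) AND (w OR NOT z OR NOT v OR NOT y) AND (NOT w OR z OR NOT v OR y) AND (NOT w OR NOT z OR v OR y) AND (NOT w OR NOT z OR v OR NOT y) AND (NOT w OR NOT z OR NOT v OR NOT y)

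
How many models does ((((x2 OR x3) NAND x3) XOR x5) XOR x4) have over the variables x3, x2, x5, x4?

Satisfying assignments: (0,0,0,0), (0,0,1,1), (0,1,0,0), (0,1,1,1), (1,0,0,1), (1,0,1,0), (1,1,0,1), (1,1,1,0)
Count: 8 out of 16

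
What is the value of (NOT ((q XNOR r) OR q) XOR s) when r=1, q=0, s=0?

Substituting: (NOT ((0 XNOR 1) OR 0) XOR 0)
= 1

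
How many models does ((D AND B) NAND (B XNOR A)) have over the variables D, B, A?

Satisfying assignments: (0,0,0), (0,0,1), (0,1,0), (0,1,1), (1,0,0), (1,0,1), (1,1,0)
Count: 7 out of 8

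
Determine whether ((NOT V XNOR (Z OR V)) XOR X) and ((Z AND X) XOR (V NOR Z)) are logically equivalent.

No. Counterexample: with Z=0, X=0, V=0, Expression 1 = 0 but Expression 2 = 1.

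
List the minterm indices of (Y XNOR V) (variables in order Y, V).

Σm(0, 3) = (NOT Y AND NOT V) OR (Y AND V)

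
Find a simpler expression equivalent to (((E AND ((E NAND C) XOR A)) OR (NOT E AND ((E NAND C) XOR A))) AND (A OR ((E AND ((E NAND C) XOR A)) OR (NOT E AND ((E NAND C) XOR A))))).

By absorption (E AND (E OR v) = E) then distribution ((E AND v) OR (E AND NOT v) = E):
= ((E NAND C) XOR A)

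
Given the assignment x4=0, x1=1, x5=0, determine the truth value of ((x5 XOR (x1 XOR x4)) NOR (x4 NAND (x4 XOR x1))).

Substituting: ((0 XOR (1 XOR 0)) NOR (0 NAND (0 XOR 1)))
= 0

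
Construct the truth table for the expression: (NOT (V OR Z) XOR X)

Z | X | V | Output
------------------
0 | 0 | 0 | 1
0 | 0 | 1 | 0
0 | 1 | 0 | 0
0 | 1 | 1 | 1
1 | 0 | 0 | 0
1 | 0 | 1 | 0
1 | 1 | 0 | 1
1 | 1 | 1 | 1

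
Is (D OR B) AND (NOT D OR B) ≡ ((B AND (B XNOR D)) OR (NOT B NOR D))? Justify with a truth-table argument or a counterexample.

Yes, they are equivalent — the two output columns agree on all 4 assignments:
D | B | Expression 1 | Expression 2
-----------------------------------
0 | 0 | 0 | 0
0 | 1 | 1 | 1
1 | 0 | 0 | 0
1 | 1 | 1 | 1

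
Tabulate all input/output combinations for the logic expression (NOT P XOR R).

P | R | Output
--------------
0 | 0 | 1
0 | 1 | 0
1 | 0 | 0
1 | 1 | 1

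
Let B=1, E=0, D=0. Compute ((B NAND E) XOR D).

Substituting: ((1 NAND 0) XOR 0)
= 1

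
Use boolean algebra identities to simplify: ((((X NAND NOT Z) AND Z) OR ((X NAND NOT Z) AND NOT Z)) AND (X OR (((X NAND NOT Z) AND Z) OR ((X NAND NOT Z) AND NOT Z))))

By absorption (E AND (E OR v) = E) then distribution ((E AND v) OR (E AND NOT v) = E):
= (X NAND NOT Z)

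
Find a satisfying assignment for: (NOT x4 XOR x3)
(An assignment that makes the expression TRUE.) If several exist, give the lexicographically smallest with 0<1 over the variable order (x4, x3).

x4=0, x3=0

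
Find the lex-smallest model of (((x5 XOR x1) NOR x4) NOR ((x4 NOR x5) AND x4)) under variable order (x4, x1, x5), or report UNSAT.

x4=0, x1=0, x5=1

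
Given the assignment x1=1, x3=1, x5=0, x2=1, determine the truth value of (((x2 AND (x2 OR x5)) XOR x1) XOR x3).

Substituting: (((1 AND (1 OR 0)) XOR 1) XOR 1)
= 1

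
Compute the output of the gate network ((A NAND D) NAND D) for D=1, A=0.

Substituting: ((0 NAND 1) NAND 1)
= 0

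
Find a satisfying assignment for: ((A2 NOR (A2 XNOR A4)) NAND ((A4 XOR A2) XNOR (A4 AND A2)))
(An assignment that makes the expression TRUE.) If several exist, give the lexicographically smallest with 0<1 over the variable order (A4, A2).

A4=0, A2=0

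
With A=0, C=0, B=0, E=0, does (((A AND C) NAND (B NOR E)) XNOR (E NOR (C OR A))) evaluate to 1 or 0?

Substituting: (((0 AND 0) NAND (0 NOR 0)) XNOR (0 NOR (0 OR 0)))
= 1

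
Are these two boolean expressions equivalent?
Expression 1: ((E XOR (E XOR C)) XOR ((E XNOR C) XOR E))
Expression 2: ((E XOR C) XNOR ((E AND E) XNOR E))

No. Counterexample: with E=0, C=0, Expression 1 = 1 but Expression 2 = 0.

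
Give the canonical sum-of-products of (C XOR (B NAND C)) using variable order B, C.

Σm(0, 2, 3) = (NOT B AND NOT C) OR (B AND NOT C) OR (B AND C)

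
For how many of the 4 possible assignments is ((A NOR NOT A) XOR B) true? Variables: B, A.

Satisfying assignments: (1,0), (1,1)
Count: 2 out of 4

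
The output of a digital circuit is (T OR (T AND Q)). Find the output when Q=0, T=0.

Substituting: (0 OR (0 AND 0))
= 0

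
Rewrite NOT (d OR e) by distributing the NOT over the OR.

NOT d AND NOT e
De Morgan's: NOT(OR of terms) = AND of negations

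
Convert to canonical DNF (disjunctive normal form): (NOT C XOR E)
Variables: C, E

(NOT C AND NOT E) OR (C AND E)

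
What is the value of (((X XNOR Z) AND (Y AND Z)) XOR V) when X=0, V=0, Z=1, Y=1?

Substituting: (((0 XNOR 1) AND (1 AND 1)) XOR 0)
= 0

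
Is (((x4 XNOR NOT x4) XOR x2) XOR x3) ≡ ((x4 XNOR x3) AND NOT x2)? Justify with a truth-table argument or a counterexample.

No. Counterexample: with x2=0, x3=0, x4=0, Expression 1 = 0 but Expression 2 = 1.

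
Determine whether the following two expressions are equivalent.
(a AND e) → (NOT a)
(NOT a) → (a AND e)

No, Converse is not equivalent to original (counterexample: e=0, a=0)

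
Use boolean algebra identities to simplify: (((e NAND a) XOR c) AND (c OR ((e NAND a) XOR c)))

By absorption (E AND (E OR v) = E):
= ((e NAND a) XOR c)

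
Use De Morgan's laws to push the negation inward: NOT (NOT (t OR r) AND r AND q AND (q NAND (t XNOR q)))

(t OR r) OR NOT r OR NOT q OR NOT (q NAND (t XNOR q))
De Morgan's: NOT(AND of terms) = OR of negations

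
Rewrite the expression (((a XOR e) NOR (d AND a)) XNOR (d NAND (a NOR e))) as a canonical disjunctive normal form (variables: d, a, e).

(NOT d AND NOT a AND NOT e) OR (NOT d AND a AND e)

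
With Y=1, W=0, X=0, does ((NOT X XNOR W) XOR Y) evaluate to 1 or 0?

Substituting: ((NOT 0 XNOR 0) XOR 1)
= 1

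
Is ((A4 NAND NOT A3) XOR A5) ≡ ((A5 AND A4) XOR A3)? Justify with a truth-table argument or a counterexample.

No. Counterexample: with A4=0, A5=0, A3=0, Expression 1 = 1 but Expression 2 = 0.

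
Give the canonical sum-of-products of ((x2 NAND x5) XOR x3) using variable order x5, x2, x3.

Σm(0, 2, 4, 7) = (NOT x5 AND NOT x2 AND NOT x3) OR (NOT x5 AND x2 AND NOT x3) OR (x5 AND NOT x2 AND NOT x3) OR (x5 AND x2 AND x3)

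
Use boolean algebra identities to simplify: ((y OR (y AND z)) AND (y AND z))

By absorption (E AND (E OR v) = E):
= (y AND z)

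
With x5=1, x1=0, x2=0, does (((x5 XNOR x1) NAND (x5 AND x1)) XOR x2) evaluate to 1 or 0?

Substituting: (((1 XNOR 0) NAND (1 AND 0)) XOR 0)
= 1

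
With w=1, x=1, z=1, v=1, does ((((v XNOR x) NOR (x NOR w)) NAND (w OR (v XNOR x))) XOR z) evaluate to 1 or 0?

Substituting: ((((1 XNOR 1) NOR (1 NOR 1)) NAND (1 OR (1 XNOR 1))) XOR 1)
= 0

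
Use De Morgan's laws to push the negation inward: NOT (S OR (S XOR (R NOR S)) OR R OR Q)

NOT S AND NOT (S XOR (R NOR S)) AND NOT R AND NOT Q
De Morgan's: NOT(OR of terms) = AND of negations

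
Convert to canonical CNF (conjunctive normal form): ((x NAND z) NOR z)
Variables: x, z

(x OR z) AND (x OR NOT z) AND (NOT x OR z) AND (NOT x OR NOT z)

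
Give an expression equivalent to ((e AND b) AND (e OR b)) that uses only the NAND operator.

((((e NAND b) NAND (e NAND b)) NAND ((e NAND e) NAND (b NAND b))) NAND (((e NAND b) NAND (e NAND b)) NAND ((e NAND e) NAND (b NAND b))))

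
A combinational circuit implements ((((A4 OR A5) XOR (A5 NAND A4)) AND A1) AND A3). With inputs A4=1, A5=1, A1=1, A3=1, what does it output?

Substituting: ((((1 OR 1) XOR (1 NAND 1)) AND 1) AND 1)
= 1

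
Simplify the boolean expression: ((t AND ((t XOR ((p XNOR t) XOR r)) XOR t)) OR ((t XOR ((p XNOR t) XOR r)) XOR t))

By absorption (E OR (E AND v) = E) then XOR self-cancellation ((E XOR v) XOR v = E):
= ((p XNOR t) XOR r)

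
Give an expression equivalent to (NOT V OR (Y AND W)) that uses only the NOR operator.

(((V NOR V) NOR ((Y NOR Y) NOR (W NOR W))) NOR ((V NOR V) NOR ((Y NOR Y) NOR (W NOR W))))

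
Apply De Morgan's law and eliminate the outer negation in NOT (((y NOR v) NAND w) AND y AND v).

NOT ((y NOR v) NAND w) OR NOT y OR NOT v
De Morgan's: NOT(AND of terms) = OR of negations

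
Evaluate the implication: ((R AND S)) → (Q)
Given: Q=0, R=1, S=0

Antecedent ((R AND S)) = 0; consequent (Q) = 0.
0 → 0 = 1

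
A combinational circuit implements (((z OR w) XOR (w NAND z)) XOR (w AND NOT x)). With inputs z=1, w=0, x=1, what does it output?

Substituting: (((1 OR 0) XOR (0 NAND 1)) XOR (0 AND NOT 1))
= 0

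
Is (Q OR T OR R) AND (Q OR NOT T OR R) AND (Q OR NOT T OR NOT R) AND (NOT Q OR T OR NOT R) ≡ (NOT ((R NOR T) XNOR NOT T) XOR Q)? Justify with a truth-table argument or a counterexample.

Yes, they are equivalent — the two output columns agree on all 8 assignments:
Q | T | R | Expression 1 | Expression 2
---------------------------------------
0 | 0 | 0 | 0 | 0
0 | 0 | 1 | 1 | 1
0 | 1 | 0 | 0 | 0
0 | 1 | 1 | 0 | 0
1 | 0 | 0 | 1 | 1
1 | 0 | 1 | 0 | 0
1 | 1 | 0 | 1 | 1
1 | 1 | 1 | 1 | 1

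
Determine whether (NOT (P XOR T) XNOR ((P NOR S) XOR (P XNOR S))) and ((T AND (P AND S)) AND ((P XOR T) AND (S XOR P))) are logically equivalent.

No. Counterexample: with S=0, P=0, T=1, Expression 1 = 1 but Expression 2 = 0.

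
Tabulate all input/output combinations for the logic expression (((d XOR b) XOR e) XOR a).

e | d | b | a | Output
----------------------
0 | 0 | 0 | 0 | 0
0 | 0 | 0 | 1 | 1
0 | 0 | 1 | 0 | 1
0 | 0 | 1 | 1 | 0
0 | 1 | 0 | 0 | 1
0 | 1 | 0 | 1 | 0
0 | 1 | 1 | 0 | 0
0 | 1 | 1 | 1 | 1
1 | 0 | 0 | 0 | 1
1 | 0 | 0 | 1 | 0
1 | 0 | 1 | 0 | 0
1 | 0 | 1 | 1 | 1
1 | 1 | 0 | 0 | 0
1 | 1 | 0 | 1 | 1
1 | 1 | 1 | 0 | 1
1 | 1 | 1 | 1 | 0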